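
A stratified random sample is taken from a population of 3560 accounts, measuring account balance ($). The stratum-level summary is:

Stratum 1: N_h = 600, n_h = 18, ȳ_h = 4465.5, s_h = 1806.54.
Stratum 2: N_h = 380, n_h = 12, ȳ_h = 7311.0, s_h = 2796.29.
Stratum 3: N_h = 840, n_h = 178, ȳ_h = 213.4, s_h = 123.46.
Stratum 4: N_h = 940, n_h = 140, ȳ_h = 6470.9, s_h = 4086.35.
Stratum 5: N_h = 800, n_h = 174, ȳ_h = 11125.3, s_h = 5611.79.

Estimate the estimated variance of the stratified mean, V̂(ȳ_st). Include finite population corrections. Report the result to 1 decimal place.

V̂(ȳ_st) ≈ 26418.3

V̂(ȳ_st) = Σ W_h² (1 − n_h/N_h) s_h²/n_h, with W_h = N_h/N and N = 3560:
  stratum 1: (600/3560)²·(1 − 18/600)·1806.54²/18 = 4995.71
  stratum 2: (380/3560)²·(1 − 12/380)·2796.29²/12 = 7189.76
  stratum 3: (840/3560)²·(1 − 178/840)·123.46²/178 = 3.75725
  stratum 4: (940/3560)²·(1 − 140/940)·4086.35²/140 = 7077.19
  stratum 5: (800/3560)²·(1 − 174/800)·5611.79²/174 = 7151.84
V̂(ȳ_st) = 26418.3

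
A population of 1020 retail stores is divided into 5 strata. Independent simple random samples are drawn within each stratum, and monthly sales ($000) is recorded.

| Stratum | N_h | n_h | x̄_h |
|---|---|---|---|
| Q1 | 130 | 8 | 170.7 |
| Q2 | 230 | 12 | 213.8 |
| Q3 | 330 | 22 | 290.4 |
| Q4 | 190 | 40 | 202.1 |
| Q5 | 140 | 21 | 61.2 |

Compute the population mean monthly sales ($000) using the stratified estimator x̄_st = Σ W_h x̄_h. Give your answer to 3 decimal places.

x̄_st ≈ 209.965

N = Σ N_h = 1020. Stratum weights W_h = N_h/N.
x̄_st = (130·170.7 + 230·213.8 + 330·290.4 + 190·202.1 + 140·61.2) / 1020 = 209.96471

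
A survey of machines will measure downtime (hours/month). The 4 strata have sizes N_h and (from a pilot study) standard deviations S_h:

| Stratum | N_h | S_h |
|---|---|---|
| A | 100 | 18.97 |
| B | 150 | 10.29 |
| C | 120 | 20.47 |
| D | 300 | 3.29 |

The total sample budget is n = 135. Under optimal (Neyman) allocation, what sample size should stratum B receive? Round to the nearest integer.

Neyman allocation: n_h = n · N_h S_h / Σ N_i S_i, with n = 135.
  stratum A: N_h·S_h = 100·18.97 = 1897.00
  stratum B: N_h·S_h = 150·10.29 = 1543.50
  stratum C: N_h·S_h = 120·20.47 = 2456.40
  stratum D: N_h·S_h = 300·3.29 = 987.00
Σ N_h S_h = 6883.90
n for stratum B = 135·1543.50/6883.90 = 30.270 → 30

30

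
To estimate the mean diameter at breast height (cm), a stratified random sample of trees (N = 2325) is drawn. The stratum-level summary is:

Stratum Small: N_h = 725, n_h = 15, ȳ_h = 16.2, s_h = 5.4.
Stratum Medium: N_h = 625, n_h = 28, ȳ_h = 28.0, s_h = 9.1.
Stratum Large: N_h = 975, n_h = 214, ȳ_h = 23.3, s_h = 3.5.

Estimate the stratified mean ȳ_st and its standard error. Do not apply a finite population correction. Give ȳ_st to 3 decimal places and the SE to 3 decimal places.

ȳ_st = Σ W_h ȳ_h = (725·16.2 + 625·28.0 + 975·23.3)/2325 = 22.34946
V̂(ȳ_st) = Σ W_h² s_h²/n_h, with W_h = N_h/N and N = 2325:
  stratum Small: (725/2325)²·5.4²/15 = 0.189028
  stratum Medium: (625/2325)²·9.1²/28 = 0.213717
  stratum Large: (975/2325)²·3.5²/214 = 0.0100667
V̂(ȳ_st) = 0.412812
SE(ȳ_st) = √0.412812 = 0.642504

ȳ_st ≈ 22.349, SE ≈ 0.643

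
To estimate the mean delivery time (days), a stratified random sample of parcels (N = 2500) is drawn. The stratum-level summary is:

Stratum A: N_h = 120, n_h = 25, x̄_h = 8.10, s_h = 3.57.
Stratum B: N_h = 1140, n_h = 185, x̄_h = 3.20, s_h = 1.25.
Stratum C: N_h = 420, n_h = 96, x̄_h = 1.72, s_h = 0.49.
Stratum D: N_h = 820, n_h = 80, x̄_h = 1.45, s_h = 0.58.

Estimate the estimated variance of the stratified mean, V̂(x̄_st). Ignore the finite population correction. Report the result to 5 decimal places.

V̂(x̄_st) ≈ 0.00345

V̂(x̄_st) = Σ W_h² s_h²/n_h, with W_h = N_h/N and N = 2500:
  stratum A: (120/2500)²·3.57²/25 = 0.00117457
  stratum B: (1140/2500)²·1.25²/185 = 0.00175622
  stratum C: (420/2500)²·0.49²/96 = 7.05894e-05
  stratum D: (820/2500)²·0.58²/80 = 0.000452391
V̂(x̄_st) = 0.00345377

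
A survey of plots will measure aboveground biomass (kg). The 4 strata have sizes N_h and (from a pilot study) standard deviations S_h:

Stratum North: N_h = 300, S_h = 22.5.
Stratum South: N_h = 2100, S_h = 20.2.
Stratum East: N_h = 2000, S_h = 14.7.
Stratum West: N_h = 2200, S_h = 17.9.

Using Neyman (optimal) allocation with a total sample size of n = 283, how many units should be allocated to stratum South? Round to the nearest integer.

102

Neyman allocation: n_h = n · N_h S_h / Σ N_i S_i, with n = 283.
  stratum North: N_h·S_h = 300·22.5 = 6750.00
  stratum South: N_h·S_h = 2100·20.2 = 42420.00
  stratum East: N_h·S_h = 2000·14.7 = 29400.00
  stratum West: N_h·S_h = 2200·17.9 = 39380.00
Σ N_h S_h = 117950.00
n for stratum South = 283·42420.00/117950.00 = 101.779 → 102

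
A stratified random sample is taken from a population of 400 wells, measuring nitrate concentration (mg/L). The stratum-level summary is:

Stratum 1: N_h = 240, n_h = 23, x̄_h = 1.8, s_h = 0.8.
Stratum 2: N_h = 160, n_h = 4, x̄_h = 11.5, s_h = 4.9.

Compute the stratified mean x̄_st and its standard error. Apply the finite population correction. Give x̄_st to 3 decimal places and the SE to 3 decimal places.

x̄_st = Σ W_h x̄_h = (240·1.8 + 160·11.5)/400 = 5.68000
V̂(x̄_st) = Σ W_h² (1 − n_h/N_h) s_h²/n_h, with W_h = N_h/N and N = 400:
  stratum 1: (240/400)²·(1 − 23/240)·0.8²/23 = 0.00905739
  stratum 2: (160/400)²·(1 − 4/160)·4.9²/4 = 0.93639
V̂(x̄_st) = 0.945447
SE(x̄_st) = √0.945447 = 0.972341

x̄_st ≈ 5.680, SE ≈ 0.972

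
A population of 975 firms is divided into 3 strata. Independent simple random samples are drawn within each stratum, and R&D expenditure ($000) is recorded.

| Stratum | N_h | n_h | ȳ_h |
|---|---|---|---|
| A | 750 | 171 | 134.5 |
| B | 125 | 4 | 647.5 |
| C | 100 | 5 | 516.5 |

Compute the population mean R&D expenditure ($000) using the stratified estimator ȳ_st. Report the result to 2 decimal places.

N = Σ N_h = 975. Stratum weights W_h = N_h/N.
ȳ_st = (750·134.5 + 125·647.5 + 100·516.5) / 975 = 239.4487

ȳ_st ≈ 239.45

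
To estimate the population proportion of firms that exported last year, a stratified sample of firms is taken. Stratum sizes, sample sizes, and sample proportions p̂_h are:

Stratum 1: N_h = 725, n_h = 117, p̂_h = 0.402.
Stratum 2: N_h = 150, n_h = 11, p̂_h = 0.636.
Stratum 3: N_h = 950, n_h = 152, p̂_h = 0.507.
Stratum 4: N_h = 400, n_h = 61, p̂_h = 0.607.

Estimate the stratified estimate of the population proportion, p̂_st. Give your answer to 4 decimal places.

N = 2225; stratum weights W_h = N_h/N.
p̂_st = Σ W_h p̂_h = (725·0.402 + 150·0.636 + 950·0.507 + 400·0.607)/2225 = 0.49946

p̂_st ≈ 0.4995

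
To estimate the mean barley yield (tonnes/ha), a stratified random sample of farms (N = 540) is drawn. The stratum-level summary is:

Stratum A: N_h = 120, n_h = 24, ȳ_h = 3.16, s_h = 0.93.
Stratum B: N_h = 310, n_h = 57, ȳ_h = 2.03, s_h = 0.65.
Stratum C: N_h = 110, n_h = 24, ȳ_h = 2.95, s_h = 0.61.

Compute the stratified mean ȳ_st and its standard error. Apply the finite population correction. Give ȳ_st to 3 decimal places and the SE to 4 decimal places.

ȳ_st = Σ W_h ȳ_h = (120·3.16 + 310·2.03 + 110·2.95)/540 = 2.46852
V̂(ȳ_st) = Σ W_h² (1 − n_h/N_h) s_h²/n_h, with W_h = N_h/N and N = 540:
  stratum A: (120/540)²·(1 − 24/120)·0.93²/24 = 0.0014237
  stratum B: (310/540)²·(1 − 57/310)·0.65²/57 = 0.00199364
  stratum C: (110/540)²·(1 − 24/110)·0.61²/24 = 0.000502982
V̂(ȳ_st) = 0.00392032
SE(ȳ_st) = √0.00392032 = 0.0626125

ȳ_st ≈ 2.469, SE ≈ 0.0626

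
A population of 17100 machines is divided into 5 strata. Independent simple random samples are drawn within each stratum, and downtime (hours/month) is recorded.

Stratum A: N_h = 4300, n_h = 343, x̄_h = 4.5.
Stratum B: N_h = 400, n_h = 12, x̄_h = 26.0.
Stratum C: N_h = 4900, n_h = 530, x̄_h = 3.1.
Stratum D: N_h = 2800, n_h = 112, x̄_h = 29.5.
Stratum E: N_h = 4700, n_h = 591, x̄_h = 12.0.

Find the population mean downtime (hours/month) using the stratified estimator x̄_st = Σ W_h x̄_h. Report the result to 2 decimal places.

x̄_st ≈ 10.76

N = Σ N_h = 17100. Stratum weights W_h = N_h/N.
x̄_st = (4300·4.5 + 400·26.0 + 4900·3.1 + 2800·29.5 + 4700·12.0) / 17100 = 10.7567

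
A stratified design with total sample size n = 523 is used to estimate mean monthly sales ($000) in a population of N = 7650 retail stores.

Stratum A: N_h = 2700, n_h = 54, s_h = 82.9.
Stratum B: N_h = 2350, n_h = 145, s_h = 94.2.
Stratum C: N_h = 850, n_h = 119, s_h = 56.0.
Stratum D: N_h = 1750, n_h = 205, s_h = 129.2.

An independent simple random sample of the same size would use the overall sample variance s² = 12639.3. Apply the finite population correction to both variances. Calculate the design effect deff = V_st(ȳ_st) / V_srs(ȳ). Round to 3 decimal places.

deff ≈ 1.110

V̂(ȳ_st) = Σ W_h² (1 − n_h/N_h) s_h²/n_h, with W_h = N_h/N and N = 7650:
  stratum A: (2700/7650)²·(1 − 54/2700)·82.9²/54 = 15.5362
  stratum B: (2350/7650)²·(1 − 145/2350)·94.2²/145 = 5.4186
  stratum C: (850/7650)²·(1 − 119/850)·56.0²/119 = 0.279797
  stratum D: (1750/7650)²·(1 − 205/1750)·129.2²/205 = 3.76197
V_st = 24.9966
V_srs = (1 − 523/7650)·12639.3/523 = 22.5147
deff = V_st / V_srs = 24.9966/22.5147 = 1.1102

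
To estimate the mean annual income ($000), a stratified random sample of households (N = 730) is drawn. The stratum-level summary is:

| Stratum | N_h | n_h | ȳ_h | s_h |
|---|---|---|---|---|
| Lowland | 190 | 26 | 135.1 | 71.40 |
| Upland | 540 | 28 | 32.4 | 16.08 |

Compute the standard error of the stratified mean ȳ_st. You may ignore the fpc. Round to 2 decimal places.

SE(ȳ_st) ≈ 4.28

V̂(ȳ_st) = Σ W_h² s_h²/n_h, with W_h = N_h/N and N = 730:
  stratum Lowland: (190/730)²·71.40²/26 = 13.2826
  stratum Upland: (540/730)²·16.08²/28 = 5.05308
V̂(ȳ_st) = 18.3357
SE(ȳ_st) = √18.3357 = 4.28202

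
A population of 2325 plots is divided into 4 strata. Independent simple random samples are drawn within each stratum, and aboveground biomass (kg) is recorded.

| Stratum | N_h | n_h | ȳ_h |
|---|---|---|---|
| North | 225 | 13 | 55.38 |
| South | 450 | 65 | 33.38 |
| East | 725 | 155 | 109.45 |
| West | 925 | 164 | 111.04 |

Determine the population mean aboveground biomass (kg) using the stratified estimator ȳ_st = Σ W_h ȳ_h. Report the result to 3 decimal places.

N = Σ N_h = 2325. Stratum weights W_h = N_h/N.
ȳ_st = (225·55.38 + 450·33.38 + 725·109.45 + 925·111.04) / 2325 = 90.12677

ȳ_st ≈ 90.127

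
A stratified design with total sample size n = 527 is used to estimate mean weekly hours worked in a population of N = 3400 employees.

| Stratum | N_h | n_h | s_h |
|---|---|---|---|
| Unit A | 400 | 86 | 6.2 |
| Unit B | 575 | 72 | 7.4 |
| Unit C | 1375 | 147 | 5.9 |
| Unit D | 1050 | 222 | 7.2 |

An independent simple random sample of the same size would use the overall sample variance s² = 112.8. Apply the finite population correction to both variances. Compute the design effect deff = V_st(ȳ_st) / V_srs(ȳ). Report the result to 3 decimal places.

V̂(ȳ_st) = Σ W_h² (1 − n_h/N_h) s_h²/n_h, with W_h = N_h/N and N = 3400:
  stratum Unit A: (400/3400)²·(1 − 86/400)·6.2²/86 = 0.00485643
  stratum Unit B: (575/3400)²·(1 − 72/575)·7.4²/72 = 0.0190287
  stratum Unit C: (1375/3400)²·(1 − 147/1375)·5.9²/147 = 0.0345884
  stratum Unit D: (1050/3400)²·(1 − 222/1050)·7.2²/222 = 0.017562
V_st = 0.0760355
V_srs = (1 − 527/3400)·112.8/527 = 0.180865
deff = V_st / V_srs = 0.0760355/0.180865 = 0.4204

deff ≈ 0.420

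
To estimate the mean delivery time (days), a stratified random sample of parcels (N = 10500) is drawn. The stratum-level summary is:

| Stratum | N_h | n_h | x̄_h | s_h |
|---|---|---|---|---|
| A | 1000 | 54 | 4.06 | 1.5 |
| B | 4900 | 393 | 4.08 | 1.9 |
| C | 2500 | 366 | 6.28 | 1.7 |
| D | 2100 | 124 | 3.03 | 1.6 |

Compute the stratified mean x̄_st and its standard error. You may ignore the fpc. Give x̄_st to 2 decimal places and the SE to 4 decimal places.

x̄_st = Σ W_h x̄_h = (1000·4.06 + 4900·4.08 + 2500·6.28 + 2100·3.03)/10500 = 4.39190
V̂(x̄_st) = Σ W_h² s_h²/n_h, with W_h = N_h/N and N = 10500:
  stratum A: (1000/10500)²·1.5²/54 = 0.000377929
  stratum B: (4900/10500)²·1.9²/393 = 0.00200045
  stratum C: (2500/10500)²·1.7²/366 = 0.000447629
  stratum D: (2100/10500)²·1.6²/124 = 0.000825806
V̂(x̄_st) = 0.00365182
SE(x̄_st) = √0.00365182 = 0.0604303

x̄_st ≈ 4.39, SE ≈ 0.0604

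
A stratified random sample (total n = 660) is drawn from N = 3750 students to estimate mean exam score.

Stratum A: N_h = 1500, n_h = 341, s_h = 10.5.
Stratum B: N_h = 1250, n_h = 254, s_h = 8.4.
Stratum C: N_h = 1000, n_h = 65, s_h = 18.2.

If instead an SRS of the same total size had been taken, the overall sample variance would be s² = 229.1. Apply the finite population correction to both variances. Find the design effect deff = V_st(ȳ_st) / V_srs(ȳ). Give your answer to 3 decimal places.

V̂(ȳ_st) = Σ W_h² (1 − n_h/N_h) s_h²/n_h, with W_h = N_h/N and N = 3750:
  stratum A: (1500/3750)²·(1 − 341/1500)·10.5²/341 = 0.0399702
  stratum B: (1250/3750)²·(1 − 254/1250)·8.4²/254 = 0.0245941
  stratum C: (1000/3750)²·(1 − 65/1000)·18.2²/65 = 0.338827
V_st = 0.403392
V_srs = (1 − 660/3750)·229.1/660 = 0.286028
deff = V_st / V_srs = 0.403392/0.286028 = 1.4103

deff ≈ 1.410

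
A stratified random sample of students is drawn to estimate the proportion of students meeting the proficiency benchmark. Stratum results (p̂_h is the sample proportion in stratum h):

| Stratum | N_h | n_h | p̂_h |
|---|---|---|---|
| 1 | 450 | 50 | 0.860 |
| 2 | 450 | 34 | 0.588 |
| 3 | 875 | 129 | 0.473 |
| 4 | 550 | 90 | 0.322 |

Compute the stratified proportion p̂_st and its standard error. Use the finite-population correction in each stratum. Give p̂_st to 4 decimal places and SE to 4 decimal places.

p̂_st ≈ 0.5344, SE ≈ 0.0262

N = 2325; stratum weights W_h = N_h/N.
p̂_st = Σ W_h p̂_h = (450·0.860 + 450·0.588 + 875·0.473 + 550·0.322)/2325 = 0.53444
V̂(p̂_st) = Σ W_h² (1 − n_h/N_h) p̂_h(1−p̂_h)/(n_h−1):
  stratum 1: (450/2325)²·(1 − 50/450)·0.860·0.140/49 = 8.18195e-05
  stratum 2: (450/2325)²·(1 − 34/450)·0.588·0.412/33 = 0.000254226
  stratum 3: (875/2325)²·(1 − 129/875)·0.473·0.527/128 = 0.00023516
  stratum 4: (550/2325)²·(1 − 90/550)·0.322·0.678/89 = 0.000114807
V̂(p̂_st) = 0.000686013; SE = √V̂ = 0.0261918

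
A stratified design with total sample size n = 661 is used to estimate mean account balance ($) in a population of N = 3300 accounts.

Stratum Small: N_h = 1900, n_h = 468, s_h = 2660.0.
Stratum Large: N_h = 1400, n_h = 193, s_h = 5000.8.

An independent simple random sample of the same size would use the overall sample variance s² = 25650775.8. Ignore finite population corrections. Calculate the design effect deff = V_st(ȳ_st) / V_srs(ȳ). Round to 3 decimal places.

deff ≈ 0.730

V̂(ȳ_st) = Σ W_h² s_h²/n_h, with W_h = N_h/N and N = 3300:
  stratum Small: (1900/3300)²·2660.0²/468 = 5011.83
  stratum Large: (1400/3300)²·5000.8²/193 = 23321.1
V_st = 28333
V_srs = s²/n = 25650775.8/661 = 38806
deff = V_st / V_srs = 28333/38806 = 0.7301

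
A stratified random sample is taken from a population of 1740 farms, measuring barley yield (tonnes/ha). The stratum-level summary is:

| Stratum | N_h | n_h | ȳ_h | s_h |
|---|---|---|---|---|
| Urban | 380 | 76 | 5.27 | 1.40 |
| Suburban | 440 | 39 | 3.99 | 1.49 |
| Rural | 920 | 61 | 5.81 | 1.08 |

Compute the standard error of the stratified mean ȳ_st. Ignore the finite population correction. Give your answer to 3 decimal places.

V̂(ȳ_st) = Σ W_h² s_h²/n_h, with W_h = N_h/N and N = 1740:
  stratum Urban: (380/1740)²·1.40²/76 = 0.00123002
  stratum Suburban: (440/1740)²·1.49²/39 = 0.00364011
  stratum Rural: (920/1740)²·1.08²/61 = 0.00534558
V̂(ȳ_st) = 0.0102157
SE(ȳ_st) = √0.0102157 = 0.101073

SE(ȳ_st) ≈ 0.101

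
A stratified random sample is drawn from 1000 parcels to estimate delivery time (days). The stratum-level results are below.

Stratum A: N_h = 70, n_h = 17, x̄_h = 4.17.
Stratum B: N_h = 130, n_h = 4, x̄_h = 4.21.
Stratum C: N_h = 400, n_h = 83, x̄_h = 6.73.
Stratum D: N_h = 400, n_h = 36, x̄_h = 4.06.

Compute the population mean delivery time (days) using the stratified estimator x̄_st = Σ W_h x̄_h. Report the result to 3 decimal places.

N = Σ N_h = 1000. Stratum weights W_h = N_h/N.
x̄_st = (70·4.17 + 130·4.21 + 400·6.73 + 400·4.06) / 1000 = 5.15520

x̄_st ≈ 5.155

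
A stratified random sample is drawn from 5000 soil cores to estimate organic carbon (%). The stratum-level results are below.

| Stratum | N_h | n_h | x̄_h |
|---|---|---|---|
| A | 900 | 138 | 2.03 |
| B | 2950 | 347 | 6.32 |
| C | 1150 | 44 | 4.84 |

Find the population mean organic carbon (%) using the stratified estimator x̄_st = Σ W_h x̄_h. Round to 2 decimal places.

N = Σ N_h = 5000. Stratum weights W_h = N_h/N.
x̄_st = (900·2.03 + 2950·6.32 + 1150·4.84) / 5000 = 5.2074

x̄_st ≈ 5.21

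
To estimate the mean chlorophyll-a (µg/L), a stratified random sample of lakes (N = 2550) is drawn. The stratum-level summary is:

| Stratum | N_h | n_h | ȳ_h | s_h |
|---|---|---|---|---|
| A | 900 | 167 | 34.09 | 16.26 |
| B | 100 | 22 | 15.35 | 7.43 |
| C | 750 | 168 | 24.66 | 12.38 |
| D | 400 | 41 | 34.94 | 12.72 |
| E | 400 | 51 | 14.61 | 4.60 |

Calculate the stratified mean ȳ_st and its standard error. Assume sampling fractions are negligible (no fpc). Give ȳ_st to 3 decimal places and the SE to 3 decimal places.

ȳ_st = Σ W_h ȳ_h = (900·34.09 + 100·15.35 + 750·24.66 + 400·34.94 + 400·14.61)/2550 = 27.65922
V̂(ȳ_st) = Σ W_h² s_h²/n_h, with W_h = N_h/N and N = 2550:
  stratum A: (900/2550)²·16.26²/167 = 0.19721
  stratum B: (100/2550)²·7.43²/22 = 0.003859
  stratum C: (750/2550)²·12.38²/168 = 0.0789177
  stratum D: (400/2550)²·12.72²/41 = 0.0971024
  stratum E: (400/2550)²·4.60²/51 = 0.010209
V̂(ȳ_st) = 0.387298
SE(ȳ_st) = √0.387298 = 0.622333

ȳ_st ≈ 27.659, SE ≈ 0.622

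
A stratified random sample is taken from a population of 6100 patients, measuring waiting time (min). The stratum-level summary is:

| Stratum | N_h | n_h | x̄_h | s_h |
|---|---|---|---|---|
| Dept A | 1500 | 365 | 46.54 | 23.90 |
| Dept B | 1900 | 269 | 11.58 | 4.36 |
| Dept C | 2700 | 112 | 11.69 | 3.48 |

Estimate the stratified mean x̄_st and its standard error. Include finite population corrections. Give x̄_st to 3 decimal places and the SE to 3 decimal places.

x̄_st ≈ 20.225, SE ≈ 0.313

x̄_st = Σ W_h x̄_h = (1500·46.54 + 1900·11.58 + 2700·11.69)/6100 = 20.22541
V̂(x̄_st) = Σ W_h² (1 − n_h/N_h) s_h²/n_h, with W_h = N_h/N and N = 6100:
  stratum Dept A: (1500/6100)²·(1 − 365/1500)·23.90²/365 = 0.0716029
  stratum Dept B: (1900/6100)²·(1 − 269/1900)·4.36²/269 = 0.0058853
  stratum Dept C: (2700/6100)²·(1 − 112/2700)·3.48²/112 = 0.0203053
V̂(x̄_st) = 0.0977934
SE(x̄_st) = √0.0977934 = 0.312719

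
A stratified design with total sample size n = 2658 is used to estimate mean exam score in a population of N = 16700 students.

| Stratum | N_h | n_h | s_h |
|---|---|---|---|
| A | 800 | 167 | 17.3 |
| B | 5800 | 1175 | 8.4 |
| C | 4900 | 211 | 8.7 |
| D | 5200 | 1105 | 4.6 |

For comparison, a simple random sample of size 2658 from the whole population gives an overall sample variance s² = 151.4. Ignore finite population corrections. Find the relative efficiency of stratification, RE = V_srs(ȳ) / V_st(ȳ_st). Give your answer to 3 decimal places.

V̂(ȳ_st) = Σ W_h² s_h²/n_h, with W_h = N_h/N and N = 16700:
  stratum A: (800/16700)²·17.3²/167 = 0.00411266
  stratum B: (5800/16700)²·8.4²/1175 = 0.00724342
  stratum C: (4900/16700)²·8.7²/211 = 0.0308827
  stratum D: (5200/16700)²·4.6²/1105 = 0.00185664
V_st = 0.0440954
V_srs = s²/n = 151.4/2658 = 0.0569601
Relative efficiency = V_srs / V_st = 0.0569601/0.0440954 = 1.2917

RE ≈ 1.292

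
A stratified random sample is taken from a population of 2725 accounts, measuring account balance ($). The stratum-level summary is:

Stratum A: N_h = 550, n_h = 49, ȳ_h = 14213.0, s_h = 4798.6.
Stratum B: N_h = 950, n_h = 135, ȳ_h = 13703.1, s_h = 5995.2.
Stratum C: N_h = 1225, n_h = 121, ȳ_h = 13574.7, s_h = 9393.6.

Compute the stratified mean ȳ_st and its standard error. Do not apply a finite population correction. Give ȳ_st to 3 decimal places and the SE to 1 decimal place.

ȳ_st = Σ W_h ȳ_h = (550·14213.0 + 950·13703.1 + 1225·13574.7)/2725 = 13748.29450
V̂(ȳ_st) = Σ W_h² s_h²/n_h, with W_h = N_h/N and N = 2725:
  stratum A: (550/2725)²·4798.6²/49 = 19143.7
  stratum B: (950/2725)²·5995.2²/135 = 32358.5
  stratum C: (1225/2725)²·9393.6²/121 = 147373
V̂(ȳ_st) = 198875
SE(ȳ_st) = √198875 = 445.954

ȳ_st ≈ 13748.294, SE ≈ 446.0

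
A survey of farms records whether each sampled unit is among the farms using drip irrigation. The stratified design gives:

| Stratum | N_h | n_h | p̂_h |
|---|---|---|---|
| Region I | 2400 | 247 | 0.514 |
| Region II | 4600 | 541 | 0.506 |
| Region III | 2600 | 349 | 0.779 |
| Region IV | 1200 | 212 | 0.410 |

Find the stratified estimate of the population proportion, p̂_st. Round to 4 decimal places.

p̂_st ≈ 0.5628

N = 10800; stratum weights W_h = N_h/N.
p̂_st = Σ W_h p̂_h = (2400·0.514 + 4600·0.506 + 2600·0.779 + 1200·0.410)/10800 = 0.56283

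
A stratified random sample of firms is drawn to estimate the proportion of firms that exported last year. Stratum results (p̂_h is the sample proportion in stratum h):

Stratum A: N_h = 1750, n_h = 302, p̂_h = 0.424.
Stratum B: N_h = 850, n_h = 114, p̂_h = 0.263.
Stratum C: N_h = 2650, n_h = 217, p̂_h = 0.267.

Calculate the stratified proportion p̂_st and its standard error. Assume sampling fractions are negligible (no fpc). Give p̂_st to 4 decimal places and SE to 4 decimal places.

p̂_st ≈ 0.3187, SE ≈ 0.0191

N = 5250; stratum weights W_h = N_h/N.
p̂_st = Σ W_h p̂_h = (1750·0.424 + 850·0.263 + 2650·0.267)/5250 = 0.31869
V̂(p̂_st) = Σ W_h² p̂_h(1−p̂_h)/(n_h−1):
  stratum A: (1750/5250)²·0.424·0.576/301 = 9.01528e-05
  stratum B: (850/5250)²·0.263·0.737/113 = 4.49639e-05
  stratum C: (2650/5250)²·0.267·0.733/216 = 0.000230853
V̂(p̂_st) = 0.000365969; SE = √V̂ = 0.0191303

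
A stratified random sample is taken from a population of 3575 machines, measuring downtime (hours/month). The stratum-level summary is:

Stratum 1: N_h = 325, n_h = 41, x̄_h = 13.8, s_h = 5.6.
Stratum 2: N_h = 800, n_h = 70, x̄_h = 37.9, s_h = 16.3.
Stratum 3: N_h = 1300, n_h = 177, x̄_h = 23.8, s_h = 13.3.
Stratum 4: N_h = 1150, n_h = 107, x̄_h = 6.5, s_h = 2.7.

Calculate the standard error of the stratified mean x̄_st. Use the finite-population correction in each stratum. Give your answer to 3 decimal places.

SE(x̄_st) ≈ 0.547

V̂(x̄_st) = Σ W_h² (1 − n_h/N_h) s_h²/n_h, with W_h = N_h/N and N = 3575:
  stratum 1: (325/3575)²·(1 − 41/325)·5.6²/41 = 0.00552385
  stratum 2: (800/3575)²·(1 − 70/800)·16.3²/70 = 0.173435
  stratum 3: (1300/3575)²·(1 − 177/1300)·13.3²/177 = 0.114157
  stratum 4: (1150/3575)²·(1 − 107/1150)·2.7²/107 = 0.00639402
V̂(x̄_st) = 0.29951
SE(x̄_st) = √0.29951 = 0.547275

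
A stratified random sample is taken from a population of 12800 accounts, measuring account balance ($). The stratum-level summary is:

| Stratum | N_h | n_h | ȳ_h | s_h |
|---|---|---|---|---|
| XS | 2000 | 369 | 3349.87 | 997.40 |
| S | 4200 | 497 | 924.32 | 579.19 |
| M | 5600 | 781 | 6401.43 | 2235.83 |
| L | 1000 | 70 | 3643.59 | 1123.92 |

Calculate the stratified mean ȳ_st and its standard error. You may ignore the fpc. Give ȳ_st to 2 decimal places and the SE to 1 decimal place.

ȳ_st ≈ 3911.99, SE ≈ 38.4

ȳ_st = Σ W_h ȳ_h = (2000·3349.87 + 4200·924.32 + 5600·6401.43 + 1000·3643.59)/12800 = 3911.99078
V̂(ȳ_st) = Σ W_h² s_h²/n_h, with W_h = N_h/N and N = 12800:
  stratum XS: (2000/12800)²·997.40²/369 = 65.8192
  stratum S: (4200/12800)²·579.19²/497 = 72.6715
  stratum M: (5600/12800)²·2235.83²/781 = 1225.13
  stratum L: (1000/12800)²·1123.92²/70 = 110.142
V̂(ȳ_st) = 1473.76
SE(ȳ_st) = √1473.76 = 38.3896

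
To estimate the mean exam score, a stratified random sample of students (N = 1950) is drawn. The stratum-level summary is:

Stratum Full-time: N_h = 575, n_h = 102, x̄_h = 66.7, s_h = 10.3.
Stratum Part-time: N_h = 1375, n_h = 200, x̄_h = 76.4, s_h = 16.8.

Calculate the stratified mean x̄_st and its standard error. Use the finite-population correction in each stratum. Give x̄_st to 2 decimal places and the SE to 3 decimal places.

x̄_st ≈ 73.54, SE ≈ 0.821

x̄_st = Σ W_h x̄_h = (575·66.7 + 1375·76.4)/1950 = 73.53974
V̂(x̄_st) = Σ W_h² (1 − n_h/N_h) s_h²/n_h, with W_h = N_h/N and N = 1950:
  stratum Full-time: (575/1950)²·(1 − 102/575)·10.3²/102 = 0.0743933
  stratum Part-time: (1375/1950)²·(1 − 200/1375)·16.8²/200 = 0.599598
V̂(x̄_st) = 0.673991
SE(x̄_st) = √0.673991 = 0.82097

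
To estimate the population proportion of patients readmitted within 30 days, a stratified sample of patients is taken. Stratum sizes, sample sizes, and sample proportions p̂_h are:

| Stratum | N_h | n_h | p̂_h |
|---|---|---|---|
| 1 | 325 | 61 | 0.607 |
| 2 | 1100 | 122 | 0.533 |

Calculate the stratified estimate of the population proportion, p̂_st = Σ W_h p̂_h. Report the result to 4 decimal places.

N = 1425; stratum weights W_h = N_h/N.
p̂_st = Σ W_h p̂_h = (325·0.607 + 1100·0.533)/1425 = 0.54988

p̂_st ≈ 0.5499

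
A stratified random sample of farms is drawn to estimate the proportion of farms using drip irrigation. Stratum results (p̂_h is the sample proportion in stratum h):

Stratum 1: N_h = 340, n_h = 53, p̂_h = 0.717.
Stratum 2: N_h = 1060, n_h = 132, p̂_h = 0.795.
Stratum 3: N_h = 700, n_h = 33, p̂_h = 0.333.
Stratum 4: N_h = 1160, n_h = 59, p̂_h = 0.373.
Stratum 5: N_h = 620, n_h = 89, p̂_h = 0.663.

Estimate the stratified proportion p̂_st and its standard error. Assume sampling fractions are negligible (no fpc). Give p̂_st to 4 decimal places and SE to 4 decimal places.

p̂_st ≈ 0.5576, SE ≈ 0.0278

N = 3880; stratum weights W_h = N_h/N.
p̂_st = Σ W_h p̂_h = (340·0.717 + 1060·0.795 + 700·0.333 + 1160·0.373 + 620·0.663)/3880 = 0.55756
V̂(p̂_st) = Σ W_h² p̂_h(1−p̂_h)/(n_h−1):
  stratum 1: (340/3880)²·0.717·0.283/52 = 2.99638e-05
  stratum 2: (1060/3880)²·0.795·0.205/131 = 9.28534e-05
  stratum 3: (700/3880)²·0.333·0.667/32 = 0.000225919
  stratum 4: (1160/3880)²·0.373·0.627/58 = 0.000360413
  stratum 5: (620/3880)²·0.663·0.337/88 = 6.48307e-05
V̂(p̂_st) = 0.00077398; SE = √V̂ = 0.0278205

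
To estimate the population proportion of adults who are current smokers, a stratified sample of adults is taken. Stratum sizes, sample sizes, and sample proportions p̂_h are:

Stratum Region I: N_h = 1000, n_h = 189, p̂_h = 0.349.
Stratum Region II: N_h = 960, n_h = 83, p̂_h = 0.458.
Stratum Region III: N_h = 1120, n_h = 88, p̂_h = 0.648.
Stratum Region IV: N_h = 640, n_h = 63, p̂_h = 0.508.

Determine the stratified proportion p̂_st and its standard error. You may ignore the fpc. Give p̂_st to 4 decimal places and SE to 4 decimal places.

N = 3720; stratum weights W_h = N_h/N.
p̂_st = Σ W_h p̂_h = (1000·0.349 + 960·0.458 + 1120·0.648 + 640·0.508)/3720 = 0.49451
V̂(p̂_st) = Σ W_h² p̂_h(1−p̂_h)/(n_h−1):
  stratum Region I: (1000/3720)²·0.349·0.651/188 = 8.73298e-05
  stratum Region II: (960/3720)²·0.458·0.542/82 = 0.000201608
  stratum Region III: (1120/3720)²·0.648·0.352/87 = 0.000237656
  stratum Region IV: (640/3720)²·0.508·0.492/62 = 0.000119319
V̂(p̂_st) = 0.000645913; SE = √V̂ = 0.0254148

p̂_st ≈ 0.4945, SE ≈ 0.0254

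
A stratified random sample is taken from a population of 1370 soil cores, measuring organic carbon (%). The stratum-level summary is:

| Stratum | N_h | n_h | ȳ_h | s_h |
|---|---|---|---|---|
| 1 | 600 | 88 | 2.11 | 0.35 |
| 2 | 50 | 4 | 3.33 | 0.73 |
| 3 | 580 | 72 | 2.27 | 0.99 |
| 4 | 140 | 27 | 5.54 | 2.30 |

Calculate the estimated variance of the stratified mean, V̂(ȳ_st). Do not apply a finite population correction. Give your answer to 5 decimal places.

V̂(ȳ_st) = Σ W_h² s_h²/n_h, with W_h = N_h/N and N = 1370:
  stratum 1: (600/1370)²·0.35²/88 = 0.000267002
  stratum 2: (50/1370)²·0.73²/4 = 0.000177454
  stratum 3: (580/1370)²·0.99²/72 = 0.00243979
  stratum 4: (140/1370)²·2.30²/27 = 0.00204601
V̂(ȳ_st) = 0.00493025

V̂(ȳ_st) ≈ 0.00493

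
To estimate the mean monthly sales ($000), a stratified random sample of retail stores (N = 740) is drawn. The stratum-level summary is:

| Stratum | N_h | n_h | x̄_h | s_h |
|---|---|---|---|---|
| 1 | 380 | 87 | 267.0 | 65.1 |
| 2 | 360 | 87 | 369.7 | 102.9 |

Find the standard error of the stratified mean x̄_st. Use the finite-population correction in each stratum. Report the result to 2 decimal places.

V̂(x̄_st) = Σ W_h² (1 − n_h/N_h) s_h²/n_h, with W_h = N_h/N and N = 740:
  stratum 1: (380/740)²·(1 − 87/380)·65.1²/87 = 9.90445
  stratum 2: (360/740)²·(1 − 87/360)·102.9²/87 = 21.843
V̂(x̄_st) = 31.7475
SE(x̄_st) = √31.7475 = 5.63449

SE(x̄_st) ≈ 5.63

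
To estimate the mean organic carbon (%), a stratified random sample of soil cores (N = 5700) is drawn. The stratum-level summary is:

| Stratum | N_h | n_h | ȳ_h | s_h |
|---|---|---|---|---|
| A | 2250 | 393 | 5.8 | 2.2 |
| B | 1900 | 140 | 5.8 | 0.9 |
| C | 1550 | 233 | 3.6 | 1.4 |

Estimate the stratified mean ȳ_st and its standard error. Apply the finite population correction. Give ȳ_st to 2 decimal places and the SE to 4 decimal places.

ȳ_st ≈ 5.20, SE ≈ 0.0520

ȳ_st = Σ W_h ȳ_h = (2250·5.8 + 1900·5.8 + 1550·3.6)/5700 = 5.20175
V̂(ȳ_st) = Σ W_h² (1 − n_h/N_h) s_h²/n_h, with W_h = N_h/N and N = 5700:
  stratum A: (2250/5700)²·(1 − 393/2250)·2.2²/393 = 0.00158379
  stratum B: (1900/5700)²·(1 − 140/1900)·0.9²/140 = 0.000595489
  stratum C: (1550/5700)²·(1 − 233/1550)·1.4²/233 = 0.000528528
V̂(ȳ_st) = 0.00270781
SE(ȳ_st) = √0.00270781 = 0.0520366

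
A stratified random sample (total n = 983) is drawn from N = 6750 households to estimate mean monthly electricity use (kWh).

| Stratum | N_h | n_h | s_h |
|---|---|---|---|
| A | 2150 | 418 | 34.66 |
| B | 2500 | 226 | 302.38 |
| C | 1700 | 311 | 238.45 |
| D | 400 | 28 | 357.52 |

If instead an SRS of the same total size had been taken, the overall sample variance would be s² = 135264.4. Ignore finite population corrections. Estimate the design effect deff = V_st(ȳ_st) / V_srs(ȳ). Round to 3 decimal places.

V̂(ȳ_st) = Σ W_h² s_h²/n_h, with W_h = N_h/N and N = 6750:
  stratum A: (2150/6750)²·34.66²/418 = 0.291575
  stratum B: (2500/6750)²·302.38²/226 = 55.4971
  stratum C: (1700/6750)²·238.45²/311 = 11.5964
  stratum D: (400/6750)²·357.52²/28 = 16.0308
V_st = 83.4159
V_srs = s²/n = 135264.4/983 = 137.604
deff = V_st / V_srs = 83.4159/137.604 = 0.6062

deff ≈ 0.606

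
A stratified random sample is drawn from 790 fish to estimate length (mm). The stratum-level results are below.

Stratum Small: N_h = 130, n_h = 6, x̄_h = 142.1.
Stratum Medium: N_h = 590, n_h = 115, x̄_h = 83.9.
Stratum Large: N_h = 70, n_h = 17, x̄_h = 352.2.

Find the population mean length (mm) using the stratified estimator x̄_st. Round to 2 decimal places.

x̄_st ≈ 117.25

N = Σ N_h = 790. Stratum weights W_h = N_h/N.
x̄_st = (130·142.1 + 590·83.9 + 70·352.2) / 790 = 117.2506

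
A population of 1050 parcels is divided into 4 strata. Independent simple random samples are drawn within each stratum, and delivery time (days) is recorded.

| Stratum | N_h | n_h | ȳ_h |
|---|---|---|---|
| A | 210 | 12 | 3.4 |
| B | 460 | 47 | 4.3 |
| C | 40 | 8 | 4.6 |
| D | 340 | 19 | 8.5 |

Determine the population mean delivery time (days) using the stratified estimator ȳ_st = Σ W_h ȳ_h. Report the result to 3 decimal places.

ȳ_st ≈ 5.491

N = Σ N_h = 1050. Stratum weights W_h = N_h/N.
ȳ_st = (210·3.4 + 460·4.3 + 40·4.6 + 340·8.5) / 1050 = 5.49143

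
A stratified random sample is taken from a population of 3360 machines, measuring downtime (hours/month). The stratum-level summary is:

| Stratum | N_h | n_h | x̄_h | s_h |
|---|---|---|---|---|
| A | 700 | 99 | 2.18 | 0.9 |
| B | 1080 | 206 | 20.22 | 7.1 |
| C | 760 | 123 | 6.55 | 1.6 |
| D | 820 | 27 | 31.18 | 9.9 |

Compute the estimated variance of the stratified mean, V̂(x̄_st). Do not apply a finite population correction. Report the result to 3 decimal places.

V̂(x̄_st) = Σ W_h² s_h²/n_h, with W_h = N_h/N and N = 3360:
  stratum A: (700/3360)²·0.9²/99 = 0.000355114
  stratum B: (1080/3360)²·7.1²/206 = 0.0252824
  stratum C: (760/3360)²·1.6²/123 = 0.00106484
  stratum D: (820/3360)²·9.9²/27 = 0.2162
V̂(x̄_st) = 0.242902

V̂(x̄_st) ≈ 0.243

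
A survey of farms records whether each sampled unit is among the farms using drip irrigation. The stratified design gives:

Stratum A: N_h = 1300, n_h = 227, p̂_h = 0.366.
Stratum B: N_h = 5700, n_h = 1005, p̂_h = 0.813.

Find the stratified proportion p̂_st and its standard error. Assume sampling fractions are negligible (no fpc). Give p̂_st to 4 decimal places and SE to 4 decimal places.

N = 7000; stratum weights W_h = N_h/N.
p̂_st = Σ W_h p̂_h = (1300·0.366 + 5700·0.813)/7000 = 0.72999
V̂(p̂_st) = Σ W_h² p̂_h(1−p̂_h)/(n_h−1):
  stratum A: (1300/7000)²·0.366·0.634/226 = 3.54122e-05
  stratum B: (5700/7000)²·0.813·0.187/1004 = 0.000100404
V̂(p̂_st) = 0.000135816; SE = √V̂ = 0.011654

p̂_st ≈ 0.7300, SE ≈ 0.0117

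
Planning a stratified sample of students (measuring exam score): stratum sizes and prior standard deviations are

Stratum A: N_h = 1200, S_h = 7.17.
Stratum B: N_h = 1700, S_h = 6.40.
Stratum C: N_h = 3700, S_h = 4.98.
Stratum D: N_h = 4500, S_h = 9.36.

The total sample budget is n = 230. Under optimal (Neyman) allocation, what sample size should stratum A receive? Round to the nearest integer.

25

Neyman allocation: n_h = n · N_h S_h / Σ N_i S_i, with n = 230.
  stratum A: N_h·S_h = 1200·7.17 = 8604.00
  stratum B: N_h·S_h = 1700·6.40 = 10880.00
  stratum C: N_h·S_h = 3700·4.98 = 18426.00
  stratum D: N_h·S_h = 4500·9.36 = 42120.00
Σ N_h S_h = 80030.00
n for stratum A = 230·8604.00/80030.00 = 24.727 → 25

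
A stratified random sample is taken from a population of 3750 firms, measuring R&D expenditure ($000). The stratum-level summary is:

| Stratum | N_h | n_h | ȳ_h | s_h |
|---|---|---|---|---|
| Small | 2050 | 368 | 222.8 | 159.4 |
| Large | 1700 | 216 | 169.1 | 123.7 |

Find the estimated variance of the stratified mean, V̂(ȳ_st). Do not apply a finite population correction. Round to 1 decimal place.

V̂(ȳ_st) = Σ W_h² s_h²/n_h, with W_h = N_h/N and N = 3750:
  stratum Small: (2050/3750)²·159.4²/368 = 20.6336
  stratum Large: (1700/3750)²·123.7²/216 = 14.5586
V̂(ȳ_st) = 35.1922

V̂(ȳ_st) ≈ 35.2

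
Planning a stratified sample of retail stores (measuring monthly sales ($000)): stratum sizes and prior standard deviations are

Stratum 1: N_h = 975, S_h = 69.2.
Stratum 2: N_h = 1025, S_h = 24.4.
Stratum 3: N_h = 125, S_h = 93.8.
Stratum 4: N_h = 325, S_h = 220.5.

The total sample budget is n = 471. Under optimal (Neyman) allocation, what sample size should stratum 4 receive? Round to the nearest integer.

192

Neyman allocation: n_h = n · N_h S_h / Σ N_i S_i, with n = 471.
  stratum 1: N_h·S_h = 975·69.2 = 67470.00
  stratum 2: N_h·S_h = 1025·24.4 = 25010.00
  stratum 3: N_h·S_h = 125·93.8 = 11725.00
  stratum 4: N_h·S_h = 325·220.5 = 71662.50
Σ N_h S_h = 175867.50
n for stratum 4 = 471·71662.50/175867.50 = 191.923 → 192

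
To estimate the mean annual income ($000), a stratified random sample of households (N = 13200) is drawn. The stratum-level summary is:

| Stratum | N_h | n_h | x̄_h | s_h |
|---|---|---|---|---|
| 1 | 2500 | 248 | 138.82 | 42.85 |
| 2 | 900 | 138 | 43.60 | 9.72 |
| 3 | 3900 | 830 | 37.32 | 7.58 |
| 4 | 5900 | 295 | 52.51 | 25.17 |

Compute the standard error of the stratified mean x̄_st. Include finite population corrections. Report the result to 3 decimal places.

V̂(x̄_st) = Σ W_h² (1 − n_h/N_h) s_h²/n_h, with W_h = N_h/N and N = 13200:
  stratum 1: (2500/13200)²·(1 − 248/2500)·42.85²/248 = 0.239227
  stratum 2: (900/13200)²·(1 − 138/900)·9.72²/138 = 0.00269465
  stratum 3: (3900/13200)²·(1 − 830/3900)·7.58²/830 = 0.00475681
  stratum 4: (5900/13200)²·(1 − 295/5900)·25.17²/295 = 0.407591
V̂(x̄_st) = 0.654269
SE(x̄_st) = √0.654269 = 0.808869

SE(x̄_st) ≈ 0.809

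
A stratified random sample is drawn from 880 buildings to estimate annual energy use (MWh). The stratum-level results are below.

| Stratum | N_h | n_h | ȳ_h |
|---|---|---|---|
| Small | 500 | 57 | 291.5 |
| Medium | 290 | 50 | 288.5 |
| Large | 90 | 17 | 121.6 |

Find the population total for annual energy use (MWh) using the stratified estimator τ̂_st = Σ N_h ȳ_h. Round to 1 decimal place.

τ̂_st = Σ N_h ȳ_h = 500·291.5 + 290·288.5 + 90·121.6 = 240359.0

τ̂_st ≈ 240359.0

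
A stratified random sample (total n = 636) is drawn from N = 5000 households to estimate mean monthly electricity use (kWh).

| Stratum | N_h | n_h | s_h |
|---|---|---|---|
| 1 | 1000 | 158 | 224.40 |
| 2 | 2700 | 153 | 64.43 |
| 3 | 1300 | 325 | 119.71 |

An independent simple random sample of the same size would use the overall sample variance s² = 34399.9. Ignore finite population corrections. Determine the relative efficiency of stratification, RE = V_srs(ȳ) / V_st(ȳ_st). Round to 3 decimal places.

V̂(ȳ_st) = Σ W_h² s_h²/n_h, with W_h = N_h/N and N = 5000:
  stratum 1: (1000/5000)²·224.40²/158 = 12.7482
  stratum 2: (2700/5000)²·64.43²/153 = 7.91175
  stratum 3: (1300/5000)²·119.71²/325 = 2.98074
V_st = 23.6407
V_srs = s²/n = 34399.9/636 = 54.0879
Relative efficiency = V_srs / V_st = 54.0879/23.6407 = 2.2879

RE ≈ 2.288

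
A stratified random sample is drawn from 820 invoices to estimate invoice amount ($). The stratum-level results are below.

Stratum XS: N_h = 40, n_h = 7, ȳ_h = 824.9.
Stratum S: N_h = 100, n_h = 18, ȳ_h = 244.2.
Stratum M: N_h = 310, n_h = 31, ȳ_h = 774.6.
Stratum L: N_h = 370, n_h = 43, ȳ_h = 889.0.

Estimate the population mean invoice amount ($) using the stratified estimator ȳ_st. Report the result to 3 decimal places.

N = Σ N_h = 820. Stratum weights W_h = N_h/N.
ȳ_st = (40·824.9 + 100·244.2 + 310·774.6 + 370·889.0) / 820 = 763.99024

ȳ_st ≈ 763.990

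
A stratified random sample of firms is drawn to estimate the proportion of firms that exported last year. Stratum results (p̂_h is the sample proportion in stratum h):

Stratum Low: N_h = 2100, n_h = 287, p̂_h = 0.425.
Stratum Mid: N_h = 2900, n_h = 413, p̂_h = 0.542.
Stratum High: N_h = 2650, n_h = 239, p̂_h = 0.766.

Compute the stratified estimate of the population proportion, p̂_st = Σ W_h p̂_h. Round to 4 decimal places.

p̂_st ≈ 0.5875

N = 7650; stratum weights W_h = N_h/N.
p̂_st = Σ W_h p̂_h = (2100·0.425 + 2900·0.542 + 2650·0.766)/7650 = 0.58748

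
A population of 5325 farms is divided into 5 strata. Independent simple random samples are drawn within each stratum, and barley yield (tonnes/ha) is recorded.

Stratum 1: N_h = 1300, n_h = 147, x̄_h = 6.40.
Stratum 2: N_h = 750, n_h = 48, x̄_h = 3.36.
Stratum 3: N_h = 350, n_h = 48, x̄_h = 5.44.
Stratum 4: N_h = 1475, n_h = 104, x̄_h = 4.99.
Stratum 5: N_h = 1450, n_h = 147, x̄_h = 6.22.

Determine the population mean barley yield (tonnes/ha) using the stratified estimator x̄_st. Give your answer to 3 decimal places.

N = Σ N_h = 5325. Stratum weights W_h = N_h/N.
x̄_st = (1300·6.40 + 750·3.36 + 350·5.44 + 1475·4.99 + 1450·6.22) / 5325 = 5.46915

x̄_st ≈ 5.469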